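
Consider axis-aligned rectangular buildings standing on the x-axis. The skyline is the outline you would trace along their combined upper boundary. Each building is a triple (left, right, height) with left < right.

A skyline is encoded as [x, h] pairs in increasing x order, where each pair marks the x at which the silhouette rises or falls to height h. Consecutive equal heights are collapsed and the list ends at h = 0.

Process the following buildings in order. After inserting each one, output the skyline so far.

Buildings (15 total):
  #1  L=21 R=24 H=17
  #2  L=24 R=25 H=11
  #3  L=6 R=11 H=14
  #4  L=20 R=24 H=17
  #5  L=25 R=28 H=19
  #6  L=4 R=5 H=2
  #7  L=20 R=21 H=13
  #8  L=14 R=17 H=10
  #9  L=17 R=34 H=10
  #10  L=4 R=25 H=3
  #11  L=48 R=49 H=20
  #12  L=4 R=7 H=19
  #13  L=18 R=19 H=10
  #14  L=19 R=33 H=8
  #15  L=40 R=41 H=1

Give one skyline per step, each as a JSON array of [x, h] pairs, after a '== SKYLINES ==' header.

== SKYLINES ==
[[21,17],[24,0]]
[[21,17],[24,11],[25,0]]
[[6,14],[11,0],[21,17],[24,11],[25,0]]
[[6,14],[11,0],[20,17],[24,11],[25,0]]
[[6,14],[11,0],[20,17],[24,11],[25,19],[28,0]]
[[4,2],[5,0],[6,14],[11,0],[20,17],[24,11],[25,19],[28,0]]
[[4,2],[5,0],[6,14],[11,0],[20,17],[24,11],[25,19],[28,0]]
[[4,2],[5,0],[6,14],[11,0],[14,10],[17,0],[20,17],[24,11],[25,19],[28,0]]
[[4,2],[5,0],[6,14],[11,0],[14,10],[20,17],[24,11],[25,19],[28,10],[34,0]]
[[4,3],[6,14],[11,3],[14,10],[20,17],[24,11],[25,19],[28,10],[34,0]]
[[4,3],[6,14],[11,3],[14,10],[20,17],[24,11],[25,19],[28,10],[34,0],[48,20],[49,0]]
[[4,19],[7,14],[11,3],[14,10],[20,17],[24,11],[25,19],[28,10],[34,0],[48,20],[49,0]]
[[4,19],[7,14],[11,3],[14,10],[20,17],[24,11],[25,19],[28,10],[34,0],[48,20],[49,0]]
[[4,19],[7,14],[11,3],[14,10],[20,17],[24,11],[25,19],[28,10],[34,0],[48,20],[49,0]]
[[4,19],[7,14],[11,3],[14,10],[20,17],[24,11],[25,19],[28,10],[34,0],[40,1],[41,0],[48,20],[49,0]]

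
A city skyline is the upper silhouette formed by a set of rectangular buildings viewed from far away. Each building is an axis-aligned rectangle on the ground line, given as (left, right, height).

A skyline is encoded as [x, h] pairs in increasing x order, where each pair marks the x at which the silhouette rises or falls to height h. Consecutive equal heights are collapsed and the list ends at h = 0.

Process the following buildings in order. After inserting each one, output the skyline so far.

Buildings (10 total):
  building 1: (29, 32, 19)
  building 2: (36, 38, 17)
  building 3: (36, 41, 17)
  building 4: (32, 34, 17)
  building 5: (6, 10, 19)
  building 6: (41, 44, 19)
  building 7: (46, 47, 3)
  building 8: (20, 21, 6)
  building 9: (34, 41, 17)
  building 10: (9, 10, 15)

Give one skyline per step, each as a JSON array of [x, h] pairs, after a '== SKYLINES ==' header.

== SKYLINES ==
[[29,19],[32,0]]
[[29,19],[32,0],[36,17],[38,0]]
[[29,19],[32,0],[36,17],[41,0]]
[[29,19],[32,17],[34,0],[36,17],[41,0]]
[[6,19],[10,0],[29,19],[32,17],[34,0],[36,17],[41,0]]
[[6,19],[10,0],[29,19],[32,17],[34,0],[36,17],[41,19],[44,0]]
[[6,19],[10,0],[29,19],[32,17],[34,0],[36,17],[41,19],[44,0],[46,3],[47,0]]
[[6,19],[10,0],[20,6],[21,0],[29,19],[32,17],[34,0],[36,17],[41,19],[44,0],[46,3],[47,0]]
[[6,19],[10,0],[20,6],[21,0],[29,19],[32,17],[41,19],[44,0],[46,3],[47,0]]
[[6,19],[10,0],[20,6],[21,0],[29,19],[32,17],[41,19],[44,0],[46,3],[47,0]]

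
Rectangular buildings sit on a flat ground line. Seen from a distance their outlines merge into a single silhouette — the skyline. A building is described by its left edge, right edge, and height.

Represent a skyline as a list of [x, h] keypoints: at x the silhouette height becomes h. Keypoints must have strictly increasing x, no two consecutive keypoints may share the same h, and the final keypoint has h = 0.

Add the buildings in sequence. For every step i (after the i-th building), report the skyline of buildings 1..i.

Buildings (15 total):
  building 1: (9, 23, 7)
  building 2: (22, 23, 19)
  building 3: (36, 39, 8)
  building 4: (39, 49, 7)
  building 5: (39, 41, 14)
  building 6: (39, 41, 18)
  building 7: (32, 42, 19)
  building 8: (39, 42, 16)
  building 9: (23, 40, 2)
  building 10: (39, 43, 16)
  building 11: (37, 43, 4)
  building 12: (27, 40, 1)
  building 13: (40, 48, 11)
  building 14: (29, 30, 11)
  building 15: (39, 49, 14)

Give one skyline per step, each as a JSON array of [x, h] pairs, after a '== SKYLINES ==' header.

== SKYLINES ==
[[9,7],[23,0]]
[[9,7],[22,19],[23,0]]
[[9,7],[22,19],[23,0],[36,8],[39,0]]
[[9,7],[22,19],[23,0],[36,8],[39,7],[49,0]]
[[9,7],[22,19],[23,0],[36,8],[39,14],[41,7],[49,0]]
[[9,7],[22,19],[23,0],[36,8],[39,18],[41,7],[49,0]]
[[9,7],[22,19],[23,0],[32,19],[42,7],[49,0]]
[[9,7],[22,19],[23,0],[32,19],[42,7],[49,0]]
[[9,7],[22,19],[23,2],[32,19],[42,7],[49,0]]
[[9,7],[22,19],[23,2],[32,19],[42,16],[43,7],[49,0]]
[[9,7],[22,19],[23,2],[32,19],[42,16],[43,7],[49,0]]
[[9,7],[22,19],[23,2],[32,19],[42,16],[43,7],[49,0]]
[[9,7],[22,19],[23,2],[32,19],[42,16],[43,11],[48,7],[49,0]]
[[9,7],[22,19],[23,2],[29,11],[30,2],[32,19],[42,16],[43,11],[48,7],[49,0]]
[[9,7],[22,19],[23,2],[29,11],[30,2],[32,19],[42,16],[43,14],[49,0]]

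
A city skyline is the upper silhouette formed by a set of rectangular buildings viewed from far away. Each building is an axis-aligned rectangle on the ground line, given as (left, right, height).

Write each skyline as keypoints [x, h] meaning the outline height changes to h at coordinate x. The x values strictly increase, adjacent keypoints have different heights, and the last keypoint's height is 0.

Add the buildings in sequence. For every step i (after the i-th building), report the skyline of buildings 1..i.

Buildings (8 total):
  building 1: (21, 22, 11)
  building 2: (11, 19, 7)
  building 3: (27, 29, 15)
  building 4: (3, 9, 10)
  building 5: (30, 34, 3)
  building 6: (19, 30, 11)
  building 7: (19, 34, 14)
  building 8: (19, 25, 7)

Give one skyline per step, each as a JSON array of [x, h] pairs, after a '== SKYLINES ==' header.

== SKYLINES ==
[[21,11],[22,0]]
[[11,7],[19,0],[21,11],[22,0]]
[[11,7],[19,0],[21,11],[22,0],[27,15],[29,0]]
[[3,10],[9,0],[11,7],[19,0],[21,11],[22,0],[27,15],[29,0]]
[[3,10],[9,0],[11,7],[19,0],[21,11],[22,0],[27,15],[29,0],[30,3],[34,0]]
[[3,10],[9,0],[11,7],[19,11],[27,15],[29,11],[30,3],[34,0]]
[[3,10],[9,0],[11,7],[19,14],[27,15],[29,14],[34,0]]
[[3,10],[9,0],[11,7],[19,14],[27,15],[29,14],[34,0]]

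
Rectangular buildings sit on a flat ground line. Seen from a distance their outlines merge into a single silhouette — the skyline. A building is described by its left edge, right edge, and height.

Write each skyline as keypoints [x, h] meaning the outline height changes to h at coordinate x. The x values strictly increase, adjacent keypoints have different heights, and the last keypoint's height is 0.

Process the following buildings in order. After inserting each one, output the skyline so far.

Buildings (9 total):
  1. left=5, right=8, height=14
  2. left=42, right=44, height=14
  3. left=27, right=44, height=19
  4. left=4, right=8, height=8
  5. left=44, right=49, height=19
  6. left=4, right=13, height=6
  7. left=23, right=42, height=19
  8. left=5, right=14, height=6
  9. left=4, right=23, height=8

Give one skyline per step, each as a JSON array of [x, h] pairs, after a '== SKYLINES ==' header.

== SKYLINES ==
[[5,14],[8,0]]
[[5,14],[8,0],[42,14],[44,0]]
[[5,14],[8,0],[27,19],[44,0]]
[[4,8],[5,14],[8,0],[27,19],[44,0]]
[[4,8],[5,14],[8,0],[27,19],[49,0]]
[[4,8],[5,14],[8,6],[13,0],[27,19],[49,0]]
[[4,8],[5,14],[8,6],[13,0],[23,19],[49,0]]
[[4,8],[5,14],[8,6],[14,0],[23,19],[49,0]]
[[4,8],[5,14],[8,8],[23,19],[49,0]]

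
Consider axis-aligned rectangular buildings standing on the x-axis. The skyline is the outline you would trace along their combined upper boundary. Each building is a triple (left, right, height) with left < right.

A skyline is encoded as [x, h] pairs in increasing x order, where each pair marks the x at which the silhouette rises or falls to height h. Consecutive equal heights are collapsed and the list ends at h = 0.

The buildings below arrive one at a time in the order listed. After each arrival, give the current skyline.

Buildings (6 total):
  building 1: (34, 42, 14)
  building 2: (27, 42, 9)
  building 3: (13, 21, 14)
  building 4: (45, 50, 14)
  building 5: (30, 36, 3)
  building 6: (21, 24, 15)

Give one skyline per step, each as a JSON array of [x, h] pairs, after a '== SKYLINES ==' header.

== SKYLINES ==
[[34,14],[42,0]]
[[27,9],[34,14],[42,0]]
[[13,14],[21,0],[27,9],[34,14],[42,0]]
[[13,14],[21,0],[27,9],[34,14],[42,0],[45,14],[50,0]]
[[13,14],[21,0],[27,9],[34,14],[42,0],[45,14],[50,0]]
[[13,14],[21,15],[24,0],[27,9],[34,14],[42,0],[45,14],[50,0]]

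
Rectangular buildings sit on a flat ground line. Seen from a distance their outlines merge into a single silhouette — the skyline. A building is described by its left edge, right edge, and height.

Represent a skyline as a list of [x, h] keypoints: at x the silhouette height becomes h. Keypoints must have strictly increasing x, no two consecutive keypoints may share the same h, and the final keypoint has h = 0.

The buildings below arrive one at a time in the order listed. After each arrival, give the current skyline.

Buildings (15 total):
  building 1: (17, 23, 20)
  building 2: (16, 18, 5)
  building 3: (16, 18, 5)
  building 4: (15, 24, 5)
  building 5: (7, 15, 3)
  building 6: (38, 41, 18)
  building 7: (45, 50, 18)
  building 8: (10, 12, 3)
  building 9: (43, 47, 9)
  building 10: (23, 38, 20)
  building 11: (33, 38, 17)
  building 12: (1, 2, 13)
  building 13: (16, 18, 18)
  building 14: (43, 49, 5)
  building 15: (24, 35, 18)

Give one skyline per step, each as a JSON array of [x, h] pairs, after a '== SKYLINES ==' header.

== SKYLINES ==
[[17,20],[23,0]]
[[16,5],[17,20],[23,0]]
[[16,5],[17,20],[23,0]]
[[15,5],[17,20],[23,5],[24,0]]
[[7,3],[15,5],[17,20],[23,5],[24,0]]
[[7,3],[15,5],[17,20],[23,5],[24,0],[38,18],[41,0]]
[[7,3],[15,5],[17,20],[23,5],[24,0],[38,18],[41,0],[45,18],[50,0]]
[[7,3],[15,5],[17,20],[23,5],[24,0],[38,18],[41,0],[45,18],[50,0]]
[[7,3],[15,5],[17,20],[23,5],[24,0],[38,18],[41,0],[43,9],[45,18],[50,0]]
[[7,3],[15,5],[17,20],[38,18],[41,0],[43,9],[45,18],[50,0]]
[[7,3],[15,5],[17,20],[38,18],[41,0],[43,9],[45,18],[50,0]]
[[1,13],[2,0],[7,3],[15,5],[17,20],[38,18],[41,0],[43,9],[45,18],[50,0]]
[[1,13],[2,0],[7,3],[15,5],[16,18],[17,20],[38,18],[41,0],[43,9],[45,18],[50,0]]
[[1,13],[2,0],[7,3],[15,5],[16,18],[17,20],[38,18],[41,0],[43,9],[45,18],[50,0]]
[[1,13],[2,0],[7,3],[15,5],[16,18],[17,20],[38,18],[41,0],[43,9],[45,18],[50,0]]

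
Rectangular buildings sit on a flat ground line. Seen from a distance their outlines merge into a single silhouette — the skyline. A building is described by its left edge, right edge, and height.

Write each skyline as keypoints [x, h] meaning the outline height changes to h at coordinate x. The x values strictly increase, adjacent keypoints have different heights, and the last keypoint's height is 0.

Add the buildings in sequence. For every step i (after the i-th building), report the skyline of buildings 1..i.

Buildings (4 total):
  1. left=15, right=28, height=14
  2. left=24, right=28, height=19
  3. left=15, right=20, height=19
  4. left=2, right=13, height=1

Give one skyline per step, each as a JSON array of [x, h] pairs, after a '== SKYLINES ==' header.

== SKYLINES ==
[[15,14],[28,0]]
[[15,14],[24,19],[28,0]]
[[15,19],[20,14],[24,19],[28,0]]
[[2,1],[13,0],[15,19],[20,14],[24,19],[28,0]]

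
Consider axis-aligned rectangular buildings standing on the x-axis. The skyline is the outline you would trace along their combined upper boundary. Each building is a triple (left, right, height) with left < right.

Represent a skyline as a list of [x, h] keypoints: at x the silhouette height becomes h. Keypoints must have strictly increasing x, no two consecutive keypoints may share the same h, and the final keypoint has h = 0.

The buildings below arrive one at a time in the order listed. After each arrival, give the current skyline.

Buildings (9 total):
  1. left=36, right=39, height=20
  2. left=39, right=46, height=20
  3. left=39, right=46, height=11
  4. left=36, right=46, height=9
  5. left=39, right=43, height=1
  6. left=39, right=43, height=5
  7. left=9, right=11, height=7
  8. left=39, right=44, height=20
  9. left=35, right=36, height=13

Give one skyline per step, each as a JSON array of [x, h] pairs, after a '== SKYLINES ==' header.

== SKYLINES ==
[[36,20],[39,0]]
[[36,20],[46,0]]
[[36,20],[46,0]]
[[36,20],[46,0]]
[[36,20],[46,0]]
[[36,20],[46,0]]
[[9,7],[11,0],[36,20],[46,0]]
[[9,7],[11,0],[36,20],[46,0]]
[[9,7],[11,0],[35,13],[36,20],[46,0]]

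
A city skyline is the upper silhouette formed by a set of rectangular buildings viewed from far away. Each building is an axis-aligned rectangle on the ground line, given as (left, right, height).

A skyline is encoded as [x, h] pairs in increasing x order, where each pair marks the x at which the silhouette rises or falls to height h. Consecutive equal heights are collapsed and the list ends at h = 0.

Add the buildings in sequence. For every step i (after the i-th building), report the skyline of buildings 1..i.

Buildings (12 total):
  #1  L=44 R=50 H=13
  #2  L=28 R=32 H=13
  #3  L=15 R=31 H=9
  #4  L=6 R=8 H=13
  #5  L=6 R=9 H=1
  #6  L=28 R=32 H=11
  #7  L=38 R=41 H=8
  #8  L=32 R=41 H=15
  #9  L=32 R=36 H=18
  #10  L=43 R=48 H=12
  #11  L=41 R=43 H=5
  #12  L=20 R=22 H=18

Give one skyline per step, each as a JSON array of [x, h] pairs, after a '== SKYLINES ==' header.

== SKYLINES ==
[[44,13],[50,0]]
[[28,13],[32,0],[44,13],[50,0]]
[[15,9],[28,13],[32,0],[44,13],[50,0]]
[[6,13],[8,0],[15,9],[28,13],[32,0],[44,13],[50,0]]
[[6,13],[8,1],[9,0],[15,9],[28,13],[32,0],[44,13],[50,0]]
[[6,13],[8,1],[9,0],[15,9],[28,13],[32,0],[44,13],[50,0]]
[[6,13],[8,1],[9,0],[15,9],[28,13],[32,0],[38,8],[41,0],[44,13],[50,0]]
[[6,13],[8,1],[9,0],[15,9],[28,13],[32,15],[41,0],[44,13],[50,0]]
[[6,13],[8,1],[9,0],[15,9],[28,13],[32,18],[36,15],[41,0],[44,13],[50,0]]
[[6,13],[8,1],[9,0],[15,9],[28,13],[32,18],[36,15],[41,0],[43,12],[44,13],[50,0]]
[[6,13],[8,1],[9,0],[15,9],[28,13],[32,18],[36,15],[41,5],[43,12],[44,13],[50,0]]
[[6,13],[8,1],[9,0],[15,9],[20,18],[22,9],[28,13],[32,18],[36,15],[41,5],[43,12],[44,13],[50,0]]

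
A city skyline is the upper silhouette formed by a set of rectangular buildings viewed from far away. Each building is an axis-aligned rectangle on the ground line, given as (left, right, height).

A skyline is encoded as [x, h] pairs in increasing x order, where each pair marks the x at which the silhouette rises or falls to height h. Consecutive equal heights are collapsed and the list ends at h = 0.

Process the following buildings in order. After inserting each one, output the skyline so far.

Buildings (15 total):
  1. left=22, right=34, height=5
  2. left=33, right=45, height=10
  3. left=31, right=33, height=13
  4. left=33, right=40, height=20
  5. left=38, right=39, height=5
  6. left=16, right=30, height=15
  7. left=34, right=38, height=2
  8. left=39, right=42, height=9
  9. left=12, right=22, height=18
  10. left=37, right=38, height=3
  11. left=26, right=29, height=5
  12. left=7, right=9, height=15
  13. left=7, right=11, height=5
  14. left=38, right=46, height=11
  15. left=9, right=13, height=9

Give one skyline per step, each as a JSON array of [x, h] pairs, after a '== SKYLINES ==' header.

== SKYLINES ==
[[22,5],[34,0]]
[[22,5],[33,10],[45,0]]
[[22,5],[31,13],[33,10],[45,0]]
[[22,5],[31,13],[33,20],[40,10],[45,0]]
[[22,5],[31,13],[33,20],[40,10],[45,0]]
[[16,15],[30,5],[31,13],[33,20],[40,10],[45,0]]
[[16,15],[30,5],[31,13],[33,20],[40,10],[45,0]]
[[16,15],[30,5],[31,13],[33,20],[40,10],[45,0]]
[[12,18],[22,15],[30,5],[31,13],[33,20],[40,10],[45,0]]
[[12,18],[22,15],[30,5],[31,13],[33,20],[40,10],[45,0]]
[[12,18],[22,15],[30,5],[31,13],[33,20],[40,10],[45,0]]
[[7,15],[9,0],[12,18],[22,15],[30,5],[31,13],[33,20],[40,10],[45,0]]
[[7,15],[9,5],[11,0],[12,18],[22,15],[30,5],[31,13],[33,20],[40,10],[45,0]]
[[7,15],[9,5],[11,0],[12,18],[22,15],[30,5],[31,13],[33,20],[40,11],[46,0]]
[[7,15],[9,9],[12,18],[22,15],[30,5],[31,13],[33,20],[40,11],[46,0]]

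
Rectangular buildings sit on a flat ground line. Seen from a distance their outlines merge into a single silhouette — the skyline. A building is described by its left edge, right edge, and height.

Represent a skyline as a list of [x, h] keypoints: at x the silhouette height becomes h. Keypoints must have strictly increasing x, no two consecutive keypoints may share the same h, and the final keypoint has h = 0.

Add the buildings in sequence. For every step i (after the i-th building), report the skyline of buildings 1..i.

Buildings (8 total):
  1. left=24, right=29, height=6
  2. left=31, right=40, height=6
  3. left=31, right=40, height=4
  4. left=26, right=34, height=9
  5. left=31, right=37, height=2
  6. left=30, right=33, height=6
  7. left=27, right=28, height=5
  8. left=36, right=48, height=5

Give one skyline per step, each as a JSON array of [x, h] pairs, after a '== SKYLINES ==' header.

== SKYLINES ==
[[24,6],[29,0]]
[[24,6],[29,0],[31,6],[40,0]]
[[24,6],[29,0],[31,6],[40,0]]
[[24,6],[26,9],[34,6],[40,0]]
[[24,6],[26,9],[34,6],[40,0]]
[[24,6],[26,9],[34,6],[40,0]]
[[24,6],[26,9],[34,6],[40,0]]
[[24,6],[26,9],[34,6],[40,5],[48,0]]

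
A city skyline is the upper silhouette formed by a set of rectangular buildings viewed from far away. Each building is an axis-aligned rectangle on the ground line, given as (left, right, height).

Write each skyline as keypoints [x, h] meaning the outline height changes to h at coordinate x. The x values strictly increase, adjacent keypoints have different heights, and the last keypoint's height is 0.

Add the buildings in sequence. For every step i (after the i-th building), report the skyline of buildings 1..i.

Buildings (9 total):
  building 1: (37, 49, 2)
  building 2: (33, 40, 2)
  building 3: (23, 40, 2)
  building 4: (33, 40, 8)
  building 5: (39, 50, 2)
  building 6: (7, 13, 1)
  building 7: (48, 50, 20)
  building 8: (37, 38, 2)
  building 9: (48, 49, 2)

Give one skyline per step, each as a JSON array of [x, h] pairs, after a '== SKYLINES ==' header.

== SKYLINES ==
[[37,2],[49,0]]
[[33,2],[49,0]]
[[23,2],[49,0]]
[[23,2],[33,8],[40,2],[49,0]]
[[23,2],[33,8],[40,2],[50,0]]
[[7,1],[13,0],[23,2],[33,8],[40,2],[50,0]]
[[7,1],[13,0],[23,2],[33,8],[40,2],[48,20],[50,0]]
[[7,1],[13,0],[23,2],[33,8],[40,2],[48,20],[50,0]]
[[7,1],[13,0],[23,2],[33,8],[40,2],[48,20],[50,0]]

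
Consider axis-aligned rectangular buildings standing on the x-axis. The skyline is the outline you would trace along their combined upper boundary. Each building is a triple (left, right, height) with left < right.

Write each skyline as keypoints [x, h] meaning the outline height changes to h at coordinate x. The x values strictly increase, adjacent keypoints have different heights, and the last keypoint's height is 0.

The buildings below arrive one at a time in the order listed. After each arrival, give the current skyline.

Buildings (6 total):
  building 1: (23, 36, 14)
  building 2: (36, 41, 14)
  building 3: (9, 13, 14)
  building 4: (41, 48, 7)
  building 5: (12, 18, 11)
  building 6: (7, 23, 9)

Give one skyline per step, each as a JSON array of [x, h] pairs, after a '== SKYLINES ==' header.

== SKYLINES ==
[[23,14],[36,0]]
[[23,14],[41,0]]
[[9,14],[13,0],[23,14],[41,0]]
[[9,14],[13,0],[23,14],[41,7],[48,0]]
[[9,14],[13,11],[18,0],[23,14],[41,7],[48,0]]
[[7,9],[9,14],[13,11],[18,9],[23,14],[41,7],[48,0]]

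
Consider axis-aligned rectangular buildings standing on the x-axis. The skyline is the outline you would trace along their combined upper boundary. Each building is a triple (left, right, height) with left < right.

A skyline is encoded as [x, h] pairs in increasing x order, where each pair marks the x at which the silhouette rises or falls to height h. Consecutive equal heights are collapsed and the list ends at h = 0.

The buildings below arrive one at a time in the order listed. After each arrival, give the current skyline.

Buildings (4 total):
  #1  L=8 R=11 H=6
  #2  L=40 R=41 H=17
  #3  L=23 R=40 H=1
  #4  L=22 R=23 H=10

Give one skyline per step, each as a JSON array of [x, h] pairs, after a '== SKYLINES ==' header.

== SKYLINES ==
[[8,6],[11,0]]
[[8,6],[11,0],[40,17],[41,0]]
[[8,6],[11,0],[23,1],[40,17],[41,0]]
[[8,6],[11,0],[22,10],[23,1],[40,17],[41,0]]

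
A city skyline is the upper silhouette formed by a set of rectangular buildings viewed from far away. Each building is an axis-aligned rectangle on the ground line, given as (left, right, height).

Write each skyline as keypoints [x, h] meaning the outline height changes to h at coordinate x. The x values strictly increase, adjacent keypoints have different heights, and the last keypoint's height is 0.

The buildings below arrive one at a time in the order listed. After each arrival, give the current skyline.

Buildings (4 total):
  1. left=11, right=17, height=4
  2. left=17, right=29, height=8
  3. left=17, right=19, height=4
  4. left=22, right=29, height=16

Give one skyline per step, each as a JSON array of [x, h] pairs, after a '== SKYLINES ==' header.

== SKYLINES ==
[[11,4],[17,0]]
[[11,4],[17,8],[29,0]]
[[11,4],[17,8],[29,0]]
[[11,4],[17,8],[22,16],[29,0]]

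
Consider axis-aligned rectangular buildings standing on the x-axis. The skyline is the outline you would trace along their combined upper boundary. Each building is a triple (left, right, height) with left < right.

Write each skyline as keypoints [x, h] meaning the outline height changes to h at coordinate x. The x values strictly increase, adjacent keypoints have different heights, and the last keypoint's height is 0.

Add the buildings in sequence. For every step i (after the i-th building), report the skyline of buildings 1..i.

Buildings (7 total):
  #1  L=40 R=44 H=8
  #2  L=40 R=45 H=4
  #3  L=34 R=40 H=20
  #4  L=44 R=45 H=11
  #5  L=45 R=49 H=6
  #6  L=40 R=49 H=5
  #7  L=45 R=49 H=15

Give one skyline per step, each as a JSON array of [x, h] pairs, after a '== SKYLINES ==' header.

== SKYLINES ==
[[40,8],[44,0]]
[[40,8],[44,4],[45,0]]
[[34,20],[40,8],[44,4],[45,0]]
[[34,20],[40,8],[44,11],[45,0]]
[[34,20],[40,8],[44,11],[45,6],[49,0]]
[[34,20],[40,8],[44,11],[45,6],[49,0]]
[[34,20],[40,8],[44,11],[45,15],[49,0]]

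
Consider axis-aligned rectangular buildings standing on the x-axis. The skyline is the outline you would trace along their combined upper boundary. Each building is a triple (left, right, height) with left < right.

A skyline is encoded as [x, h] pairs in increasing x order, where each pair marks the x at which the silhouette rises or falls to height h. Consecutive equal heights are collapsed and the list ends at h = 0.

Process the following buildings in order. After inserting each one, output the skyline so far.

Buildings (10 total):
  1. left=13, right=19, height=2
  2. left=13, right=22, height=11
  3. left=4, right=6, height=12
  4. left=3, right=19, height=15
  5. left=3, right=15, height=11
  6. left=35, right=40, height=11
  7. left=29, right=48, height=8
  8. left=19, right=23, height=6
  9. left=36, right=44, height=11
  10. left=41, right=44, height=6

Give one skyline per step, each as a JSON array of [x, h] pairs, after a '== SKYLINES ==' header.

== SKYLINES ==
[[13,2],[19,0]]
[[13,11],[22,0]]
[[4,12],[6,0],[13,11],[22,0]]
[[3,15],[19,11],[22,0]]
[[3,15],[19,11],[22,0]]
[[3,15],[19,11],[22,0],[35,11],[40,0]]
[[3,15],[19,11],[22,0],[29,8],[35,11],[40,8],[48,0]]
[[3,15],[19,11],[22,6],[23,0],[29,8],[35,11],[40,8],[48,0]]
[[3,15],[19,11],[22,6],[23,0],[29,8],[35,11],[44,8],[48,0]]
[[3,15],[19,11],[22,6],[23,0],[29,8],[35,11],[44,8],[48,0]]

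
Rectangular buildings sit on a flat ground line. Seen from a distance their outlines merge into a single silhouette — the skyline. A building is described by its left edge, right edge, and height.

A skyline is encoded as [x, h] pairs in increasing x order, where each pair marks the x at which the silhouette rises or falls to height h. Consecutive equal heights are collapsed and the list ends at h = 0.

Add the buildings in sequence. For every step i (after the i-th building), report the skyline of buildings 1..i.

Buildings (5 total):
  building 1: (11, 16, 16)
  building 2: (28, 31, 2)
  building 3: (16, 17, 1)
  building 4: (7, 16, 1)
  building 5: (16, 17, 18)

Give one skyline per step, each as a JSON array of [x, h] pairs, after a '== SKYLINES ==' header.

== SKYLINES ==
[[11,16],[16,0]]
[[11,16],[16,0],[28,2],[31,0]]
[[11,16],[16,1],[17,0],[28,2],[31,0]]
[[7,1],[11,16],[16,1],[17,0],[28,2],[31,0]]
[[7,1],[11,16],[16,18],[17,0],[28,2],[31,0]]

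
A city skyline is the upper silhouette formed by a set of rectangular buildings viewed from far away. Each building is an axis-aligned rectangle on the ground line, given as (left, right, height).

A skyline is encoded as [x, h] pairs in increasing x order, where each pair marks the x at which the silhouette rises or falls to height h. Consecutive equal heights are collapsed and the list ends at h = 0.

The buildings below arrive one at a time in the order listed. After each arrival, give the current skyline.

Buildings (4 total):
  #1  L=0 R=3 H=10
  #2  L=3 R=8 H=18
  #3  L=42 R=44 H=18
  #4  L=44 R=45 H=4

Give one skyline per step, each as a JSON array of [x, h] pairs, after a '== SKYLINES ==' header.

== SKYLINES ==
[[0,10],[3,0]]
[[0,10],[3,18],[8,0]]
[[0,10],[3,18],[8,0],[42,18],[44,0]]
[[0,10],[3,18],[8,0],[42,18],[44,4],[45,0]]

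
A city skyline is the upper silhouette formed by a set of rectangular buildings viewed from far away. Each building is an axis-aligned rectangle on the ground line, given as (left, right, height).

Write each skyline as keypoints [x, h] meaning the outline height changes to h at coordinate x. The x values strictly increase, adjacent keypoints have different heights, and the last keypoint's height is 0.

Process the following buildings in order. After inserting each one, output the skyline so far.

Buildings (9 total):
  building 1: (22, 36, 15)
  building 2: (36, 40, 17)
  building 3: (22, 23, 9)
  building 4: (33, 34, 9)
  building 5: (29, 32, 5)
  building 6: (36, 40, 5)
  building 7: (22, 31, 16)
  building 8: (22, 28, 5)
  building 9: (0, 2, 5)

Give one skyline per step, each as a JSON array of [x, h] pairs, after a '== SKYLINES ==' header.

== SKYLINES ==
[[22,15],[36,0]]
[[22,15],[36,17],[40,0]]
[[22,15],[36,17],[40,0]]
[[22,15],[36,17],[40,0]]
[[22,15],[36,17],[40,0]]
[[22,15],[36,17],[40,0]]
[[22,16],[31,15],[36,17],[40,0]]
[[22,16],[31,15],[36,17],[40,0]]
[[0,5],[2,0],[22,16],[31,15],[36,17],[40,0]]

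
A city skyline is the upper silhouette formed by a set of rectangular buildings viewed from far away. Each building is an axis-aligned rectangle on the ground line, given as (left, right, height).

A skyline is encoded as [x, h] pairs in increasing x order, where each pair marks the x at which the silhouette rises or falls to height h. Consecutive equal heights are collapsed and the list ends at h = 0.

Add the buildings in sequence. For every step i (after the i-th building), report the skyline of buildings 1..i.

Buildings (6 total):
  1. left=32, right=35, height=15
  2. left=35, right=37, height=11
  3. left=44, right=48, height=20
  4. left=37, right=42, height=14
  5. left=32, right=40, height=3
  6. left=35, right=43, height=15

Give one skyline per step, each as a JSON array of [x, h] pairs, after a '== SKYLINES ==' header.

== SKYLINES ==
[[32,15],[35,0]]
[[32,15],[35,11],[37,0]]
[[32,15],[35,11],[37,0],[44,20],[48,0]]
[[32,15],[35,11],[37,14],[42,0],[44,20],[48,0]]
[[32,15],[35,11],[37,14],[42,0],[44,20],[48,0]]
[[32,15],[43,0],[44,20],[48,0]]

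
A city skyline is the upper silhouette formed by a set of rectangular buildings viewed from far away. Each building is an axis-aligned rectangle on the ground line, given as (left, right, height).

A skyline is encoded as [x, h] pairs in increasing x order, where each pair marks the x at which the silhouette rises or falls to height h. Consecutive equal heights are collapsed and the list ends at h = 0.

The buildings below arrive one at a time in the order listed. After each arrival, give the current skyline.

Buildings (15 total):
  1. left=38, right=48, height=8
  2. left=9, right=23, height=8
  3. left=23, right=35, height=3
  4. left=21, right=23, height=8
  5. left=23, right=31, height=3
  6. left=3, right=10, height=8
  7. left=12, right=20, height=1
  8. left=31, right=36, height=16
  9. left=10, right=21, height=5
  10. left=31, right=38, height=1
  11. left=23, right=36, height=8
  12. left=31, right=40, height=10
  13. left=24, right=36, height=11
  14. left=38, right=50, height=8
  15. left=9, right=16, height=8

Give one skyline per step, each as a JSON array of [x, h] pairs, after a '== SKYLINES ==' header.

== SKYLINES ==
[[38,8],[48,0]]
[[9,8],[23,0],[38,8],[48,0]]
[[9,8],[23,3],[35,0],[38,8],[48,0]]
[[9,8],[23,3],[35,0],[38,8],[48,0]]
[[9,8],[23,3],[35,0],[38,8],[48,0]]
[[3,8],[23,3],[35,0],[38,8],[48,0]]
[[3,8],[23,3],[35,0],[38,8],[48,0]]
[[3,8],[23,3],[31,16],[36,0],[38,8],[48,0]]
[[3,8],[23,3],[31,16],[36,0],[38,8],[48,0]]
[[3,8],[23,3],[31,16],[36,1],[38,8],[48,0]]
[[3,8],[31,16],[36,1],[38,8],[48,0]]
[[3,8],[31,16],[36,10],[40,8],[48,0]]
[[3,8],[24,11],[31,16],[36,10],[40,8],[48,0]]
[[3,8],[24,11],[31,16],[36,10],[40,8],[50,0]]
[[3,8],[24,11],[31,16],[36,10],[40,8],[50,0]]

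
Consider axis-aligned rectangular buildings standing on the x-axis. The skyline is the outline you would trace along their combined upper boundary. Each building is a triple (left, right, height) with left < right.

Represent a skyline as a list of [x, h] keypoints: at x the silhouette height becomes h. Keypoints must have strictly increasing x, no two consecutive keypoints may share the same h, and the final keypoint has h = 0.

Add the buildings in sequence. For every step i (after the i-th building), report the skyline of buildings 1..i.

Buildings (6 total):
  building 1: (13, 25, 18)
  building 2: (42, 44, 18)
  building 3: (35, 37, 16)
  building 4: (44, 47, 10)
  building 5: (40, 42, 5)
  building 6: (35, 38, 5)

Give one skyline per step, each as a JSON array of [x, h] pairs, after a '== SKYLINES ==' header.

== SKYLINES ==
[[13,18],[25,0]]
[[13,18],[25,0],[42,18],[44,0]]
[[13,18],[25,0],[35,16],[37,0],[42,18],[44,0]]
[[13,18],[25,0],[35,16],[37,0],[42,18],[44,10],[47,0]]
[[13,18],[25,0],[35,16],[37,0],[40,5],[42,18],[44,10],[47,0]]
[[13,18],[25,0],[35,16],[37,5],[38,0],[40,5],[42,18],[44,10],[47,0]]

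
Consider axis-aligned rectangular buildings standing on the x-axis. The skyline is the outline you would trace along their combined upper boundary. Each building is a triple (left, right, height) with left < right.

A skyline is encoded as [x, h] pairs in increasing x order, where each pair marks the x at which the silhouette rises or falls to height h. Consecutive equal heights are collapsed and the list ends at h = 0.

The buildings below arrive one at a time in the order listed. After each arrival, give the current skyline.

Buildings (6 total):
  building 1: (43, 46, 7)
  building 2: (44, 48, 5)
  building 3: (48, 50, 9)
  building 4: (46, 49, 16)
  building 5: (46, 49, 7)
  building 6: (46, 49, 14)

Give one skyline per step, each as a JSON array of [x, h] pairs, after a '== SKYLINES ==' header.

== SKYLINES ==
[[43,7],[46,0]]
[[43,7],[46,5],[48,0]]
[[43,7],[46,5],[48,9],[50,0]]
[[43,7],[46,16],[49,9],[50,0]]
[[43,7],[46,16],[49,9],[50,0]]
[[43,7],[46,16],[49,9],[50,0]]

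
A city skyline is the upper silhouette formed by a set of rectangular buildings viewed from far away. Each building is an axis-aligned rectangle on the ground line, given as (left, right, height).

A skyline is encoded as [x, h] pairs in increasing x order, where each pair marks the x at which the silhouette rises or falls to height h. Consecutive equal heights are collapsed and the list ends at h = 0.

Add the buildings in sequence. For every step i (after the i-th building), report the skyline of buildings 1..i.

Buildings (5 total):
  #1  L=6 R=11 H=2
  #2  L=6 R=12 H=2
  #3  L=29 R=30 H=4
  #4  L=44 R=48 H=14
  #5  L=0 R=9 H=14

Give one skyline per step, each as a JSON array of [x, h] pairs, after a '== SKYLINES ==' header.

== SKYLINES ==
[[6,2],[11,0]]
[[6,2],[12,0]]
[[6,2],[12,0],[29,4],[30,0]]
[[6,2],[12,0],[29,4],[30,0],[44,14],[48,0]]
[[0,14],[9,2],[12,0],[29,4],[30,0],[44,14],[48,0]]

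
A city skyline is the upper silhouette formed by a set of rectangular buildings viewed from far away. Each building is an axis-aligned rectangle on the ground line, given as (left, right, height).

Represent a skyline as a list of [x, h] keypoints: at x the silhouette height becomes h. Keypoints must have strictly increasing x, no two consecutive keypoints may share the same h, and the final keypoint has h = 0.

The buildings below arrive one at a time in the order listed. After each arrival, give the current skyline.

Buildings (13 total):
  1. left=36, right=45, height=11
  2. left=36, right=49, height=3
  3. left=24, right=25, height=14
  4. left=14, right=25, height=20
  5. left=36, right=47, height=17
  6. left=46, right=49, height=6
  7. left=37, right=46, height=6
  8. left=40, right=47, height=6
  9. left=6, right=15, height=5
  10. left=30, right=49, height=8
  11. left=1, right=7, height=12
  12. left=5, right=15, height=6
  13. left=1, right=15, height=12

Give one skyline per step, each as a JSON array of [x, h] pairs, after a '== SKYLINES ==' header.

== SKYLINES ==
[[36,11],[45,0]]
[[36,11],[45,3],[49,0]]
[[24,14],[25,0],[36,11],[45,3],[49,0]]
[[14,20],[25,0],[36,11],[45,3],[49,0]]
[[14,20],[25,0],[36,17],[47,3],[49,0]]
[[14,20],[25,0],[36,17],[47,6],[49,0]]
[[14,20],[25,0],[36,17],[47,6],[49,0]]
[[14,20],[25,0],[36,17],[47,6],[49,0]]
[[6,5],[14,20],[25,0],[36,17],[47,6],[49,0]]
[[6,5],[14,20],[25,0],[30,8],[36,17],[47,8],[49,0]]
[[1,12],[7,5],[14,20],[25,0],[30,8],[36,17],[47,8],[49,0]]
[[1,12],[7,6],[14,20],[25,0],[30,8],[36,17],[47,8],[49,0]]
[[1,12],[14,20],[25,0],[30,8],[36,17],[47,8],[49,0]]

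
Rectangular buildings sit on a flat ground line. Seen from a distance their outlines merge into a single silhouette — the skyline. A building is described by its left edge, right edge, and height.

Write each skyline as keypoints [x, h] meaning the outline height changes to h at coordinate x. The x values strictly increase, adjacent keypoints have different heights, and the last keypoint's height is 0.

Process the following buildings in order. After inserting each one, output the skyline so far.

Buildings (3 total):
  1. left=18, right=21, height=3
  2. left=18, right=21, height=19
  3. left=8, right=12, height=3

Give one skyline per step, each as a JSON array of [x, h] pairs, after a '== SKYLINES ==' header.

== SKYLINES ==
[[18,3],[21,0]]
[[18,19],[21,0]]
[[8,3],[12,0],[18,19],[21,0]]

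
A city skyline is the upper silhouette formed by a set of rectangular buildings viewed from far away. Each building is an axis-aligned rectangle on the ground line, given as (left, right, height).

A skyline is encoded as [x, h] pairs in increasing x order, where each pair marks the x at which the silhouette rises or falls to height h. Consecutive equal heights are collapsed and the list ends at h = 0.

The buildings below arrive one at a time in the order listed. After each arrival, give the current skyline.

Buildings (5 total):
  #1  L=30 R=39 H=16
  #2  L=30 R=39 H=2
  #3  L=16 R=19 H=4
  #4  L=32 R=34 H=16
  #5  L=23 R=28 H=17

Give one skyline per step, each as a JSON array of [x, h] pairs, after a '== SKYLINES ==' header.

== SKYLINES ==
[[30,16],[39,0]]
[[30,16],[39,0]]
[[16,4],[19,0],[30,16],[39,0]]
[[16,4],[19,0],[30,16],[39,0]]
[[16,4],[19,0],[23,17],[28,0],[30,16],[39,0]]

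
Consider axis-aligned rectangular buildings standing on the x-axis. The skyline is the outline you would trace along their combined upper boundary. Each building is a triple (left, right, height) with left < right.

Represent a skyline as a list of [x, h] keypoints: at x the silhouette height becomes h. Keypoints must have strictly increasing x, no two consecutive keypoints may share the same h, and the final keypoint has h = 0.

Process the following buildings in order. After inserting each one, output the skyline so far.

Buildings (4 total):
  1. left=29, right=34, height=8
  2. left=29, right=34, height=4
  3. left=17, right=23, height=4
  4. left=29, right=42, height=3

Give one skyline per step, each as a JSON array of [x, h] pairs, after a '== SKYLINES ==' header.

== SKYLINES ==
[[29,8],[34,0]]
[[29,8],[34,0]]
[[17,4],[23,0],[29,8],[34,0]]
[[17,4],[23,0],[29,8],[34,3],[42,0]]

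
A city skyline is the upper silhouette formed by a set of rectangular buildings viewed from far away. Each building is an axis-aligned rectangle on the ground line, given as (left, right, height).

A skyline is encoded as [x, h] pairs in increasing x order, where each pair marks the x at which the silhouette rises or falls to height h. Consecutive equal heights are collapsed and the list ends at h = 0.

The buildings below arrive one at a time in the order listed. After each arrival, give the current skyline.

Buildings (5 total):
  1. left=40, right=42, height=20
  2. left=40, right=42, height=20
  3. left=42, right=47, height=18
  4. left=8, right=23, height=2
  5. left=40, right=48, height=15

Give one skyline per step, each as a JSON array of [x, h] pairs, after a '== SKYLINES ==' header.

== SKYLINES ==
[[40,20],[42,0]]
[[40,20],[42,0]]
[[40,20],[42,18],[47,0]]
[[8,2],[23,0],[40,20],[42,18],[47,0]]
[[8,2],[23,0],[40,20],[42,18],[47,15],[48,0]]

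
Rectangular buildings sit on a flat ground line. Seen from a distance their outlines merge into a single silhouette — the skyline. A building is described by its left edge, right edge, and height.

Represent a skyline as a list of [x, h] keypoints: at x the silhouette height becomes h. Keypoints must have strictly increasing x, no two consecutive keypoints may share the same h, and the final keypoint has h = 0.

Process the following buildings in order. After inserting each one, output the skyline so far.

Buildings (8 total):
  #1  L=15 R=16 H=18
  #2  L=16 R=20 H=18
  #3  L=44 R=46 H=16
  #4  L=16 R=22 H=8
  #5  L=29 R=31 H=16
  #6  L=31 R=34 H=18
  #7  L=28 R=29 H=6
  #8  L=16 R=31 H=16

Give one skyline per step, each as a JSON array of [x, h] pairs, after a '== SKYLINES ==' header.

== SKYLINES ==
[[15,18],[16,0]]
[[15,18],[20,0]]
[[15,18],[20,0],[44,16],[46,0]]
[[15,18],[20,8],[22,0],[44,16],[46,0]]
[[15,18],[20,8],[22,0],[29,16],[31,0],[44,16],[46,0]]
[[15,18],[20,8],[22,0],[29,16],[31,18],[34,0],[44,16],[46,0]]
[[15,18],[20,8],[22,0],[28,6],[29,16],[31,18],[34,0],[44,16],[46,0]]
[[15,18],[20,16],[31,18],[34,0],[44,16],[46,0]]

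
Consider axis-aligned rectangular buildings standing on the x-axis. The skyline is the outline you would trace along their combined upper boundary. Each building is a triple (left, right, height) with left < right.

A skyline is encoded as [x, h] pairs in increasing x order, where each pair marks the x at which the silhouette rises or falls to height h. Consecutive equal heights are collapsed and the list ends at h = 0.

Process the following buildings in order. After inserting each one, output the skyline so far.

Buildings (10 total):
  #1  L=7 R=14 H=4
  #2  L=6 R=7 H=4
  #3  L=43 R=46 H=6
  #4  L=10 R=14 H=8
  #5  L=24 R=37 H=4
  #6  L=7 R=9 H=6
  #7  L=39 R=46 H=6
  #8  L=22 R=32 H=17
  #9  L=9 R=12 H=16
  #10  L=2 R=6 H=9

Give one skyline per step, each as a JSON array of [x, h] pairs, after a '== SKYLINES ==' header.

== SKYLINES ==
[[7,4],[14,0]]
[[6,4],[14,0]]
[[6,4],[14,0],[43,6],[46,0]]
[[6,4],[10,8],[14,0],[43,6],[46,0]]
[[6,4],[10,8],[14,0],[24,4],[37,0],[43,6],[46,0]]
[[6,4],[7,6],[9,4],[10,8],[14,0],[24,4],[37,0],[43,6],[46,0]]
[[6,4],[7,6],[9,4],[10,8],[14,0],[24,4],[37,0],[39,6],[46,0]]
[[6,4],[7,6],[9,4],[10,8],[14,0],[22,17],[32,4],[37,0],[39,6],[46,0]]
[[6,4],[7,6],[9,16],[12,8],[14,0],[22,17],[32,4],[37,0],[39,6],[46,0]]
[[2,9],[6,4],[7,6],[9,16],[12,8],[14,0],[22,17],[32,4],[37,0],[39,6],[46,0]]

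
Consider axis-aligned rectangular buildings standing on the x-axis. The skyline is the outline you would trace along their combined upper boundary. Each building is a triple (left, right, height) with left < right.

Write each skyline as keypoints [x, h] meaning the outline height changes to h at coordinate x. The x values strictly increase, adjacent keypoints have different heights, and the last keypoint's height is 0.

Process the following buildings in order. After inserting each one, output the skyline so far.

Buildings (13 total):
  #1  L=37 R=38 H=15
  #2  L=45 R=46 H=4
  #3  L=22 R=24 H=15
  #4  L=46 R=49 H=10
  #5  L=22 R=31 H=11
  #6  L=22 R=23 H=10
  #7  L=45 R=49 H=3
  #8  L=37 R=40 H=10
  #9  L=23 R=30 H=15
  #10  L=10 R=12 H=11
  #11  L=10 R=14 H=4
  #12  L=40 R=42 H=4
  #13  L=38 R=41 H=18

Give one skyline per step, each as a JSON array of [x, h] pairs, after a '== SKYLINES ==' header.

== SKYLINES ==
[[37,15],[38,0]]
[[37,15],[38,0],[45,4],[46,0]]
[[22,15],[24,0],[37,15],[38,0],[45,4],[46,0]]
[[22,15],[24,0],[37,15],[38,0],[45,4],[46,10],[49,0]]
[[22,15],[24,11],[31,0],[37,15],[38,0],[45,4],[46,10],[49,0]]
[[22,15],[24,11],[31,0],[37,15],[38,0],[45,4],[46,10],[49,0]]
[[22,15],[24,11],[31,0],[37,15],[38,0],[45,4],[46,10],[49,0]]
[[22,15],[24,11],[31,0],[37,15],[38,10],[40,0],[45,4],[46,10],[49,0]]
[[22,15],[30,11],[31,0],[37,15],[38,10],[40,0],[45,4],[46,10],[49,0]]
[[10,11],[12,0],[22,15],[30,11],[31,0],[37,15],[38,10],[40,0],[45,4],[46,10],[49,0]]
[[10,11],[12,4],[14,0],[22,15],[30,11],[31,0],[37,15],[38,10],[40,0],[45,4],[46,10],[49,0]]
[[10,11],[12,4],[14,0],[22,15],[30,11],[31,0],[37,15],[38,10],[40,4],[42,0],[45,4],[46,10],[49,0]]
[[10,11],[12,4],[14,0],[22,15],[30,11],[31,0],[37,15],[38,18],[41,4],[42,0],[45,4],[46,10],[49,0]]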